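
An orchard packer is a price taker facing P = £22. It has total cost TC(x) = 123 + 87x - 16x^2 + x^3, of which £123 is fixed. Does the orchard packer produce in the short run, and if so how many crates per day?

From TC, MC = TC'(x) = 87 - 32x + 3x^2 and AVC = VC/x = 87 - 16x + x^2.
AVC is minimized where dAVC/dx = -16 + 2x = 0, at x = 8; min AVC = 87 - 16·8 + 8^2 = £23.
P = £22 lies below min AVC = £23; no output level covers variable cost.
Shutting down limits the loss to fixed cost, £123.

Shut down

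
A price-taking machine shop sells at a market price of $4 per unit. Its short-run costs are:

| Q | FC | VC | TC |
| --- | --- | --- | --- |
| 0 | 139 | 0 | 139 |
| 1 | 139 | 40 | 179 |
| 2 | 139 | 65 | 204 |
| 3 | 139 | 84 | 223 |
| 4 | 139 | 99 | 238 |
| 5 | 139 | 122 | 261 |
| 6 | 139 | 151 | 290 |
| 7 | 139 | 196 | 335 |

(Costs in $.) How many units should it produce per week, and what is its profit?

Q = 0 (shut down); profit = -$139

Tabulate TR − TC: Q=0: -139; Q=1: -175; Q=2: -196; Q=3: -211; Q=4: -222; Q=5: -241; Q=6: -266; Q=7: -307.
Profit is highest at Q = 0. Equivalently, the lowest AVC in the table is 122/5 ≈ $24.40 at Q = 5, and P = $4 falls below it — price never covers variable cost, so the firm shuts down and loses only its fixed cost.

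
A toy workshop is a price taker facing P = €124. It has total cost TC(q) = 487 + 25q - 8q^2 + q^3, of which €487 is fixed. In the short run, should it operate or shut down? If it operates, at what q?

Produce at q = 9

Strip out fixed cost: VC = 25q - 8q^2 + q^3. Then AVC = 25 - 8q + q^2 and MC = 25 - 16q + 3q^2.
The AVC parabola has its vertex at q = 8/2 = 4, where AVC = 25 - 8·4 + 4^2 = €9.
Because €124 ≥ €9, revenue can cover variable cost; the firm operates.
P = MC gives -99 - 16q + 3q^2 = 0, with roots -11/3 and 9. Take the larger (rising MC): q* = 9.
Check: AVC at q = 9 is €34 ≤ P, so revenue covers variable cost.
Profit = P·q − TC = 124·9 − 793 = €323.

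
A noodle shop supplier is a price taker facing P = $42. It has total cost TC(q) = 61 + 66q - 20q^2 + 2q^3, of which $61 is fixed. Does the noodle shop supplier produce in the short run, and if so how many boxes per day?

Strip out fixed cost: VC = 66q - 20q^2 + 2q^3. Then AVC = 66 - 20q + 2q^2 and MC = 66 - 40q + 6q^2.
AVC is minimized where dAVC/dq = -20 + 4q = 0, at q = 5; min AVC = 66 - 20·5 + 2·5^2 = $16.
Since P = $42 ≥ min AVC = $16, price covers variable cost and the firm should produce.
Set P = MC: 42 = 66 - 40q + 6q^2 → 24 - 40q + 6q^2 = 0. The roots are q = 2/3 and q = 6; the profit-maximizing output is on the rising part of MC, so q* = 6.
Check: AVC at q = 6 is $18 ≤ P, so revenue covers variable cost.
Profit = P·q − TC = 42·6 − 169 = $83.

Produce at q = 6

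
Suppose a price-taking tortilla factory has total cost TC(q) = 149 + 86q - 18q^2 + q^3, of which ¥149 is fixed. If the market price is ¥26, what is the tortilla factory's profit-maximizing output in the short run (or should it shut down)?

Produce at q = 10

Strip out fixed cost: VC = 86q - 18q^2 + q^3. Then AVC = 86 - 18q + q^2 and MC = 86 - 36q + 3q^2.
AVC is minimized where dAVC/dq = -18 + 2q = 0, at q = 9; min AVC = 86 - 18·9 + 9^2 = ¥5.
Because ¥26 ≥ ¥5, revenue can cover variable cost; the firm operates.
Set P = MC: 26 = 86 - 36q + 3q^2 → 60 - 36q + 3q^2 = 0. The roots are q = 2 and q = 10; the profit-maximizing output is on the rising part of MC, so q* = 10.
Check: AVC at q = 10 is ¥6 ≤ P, so revenue covers variable cost.
Profit = P·q − TC = 26·10 − 209 = ¥51.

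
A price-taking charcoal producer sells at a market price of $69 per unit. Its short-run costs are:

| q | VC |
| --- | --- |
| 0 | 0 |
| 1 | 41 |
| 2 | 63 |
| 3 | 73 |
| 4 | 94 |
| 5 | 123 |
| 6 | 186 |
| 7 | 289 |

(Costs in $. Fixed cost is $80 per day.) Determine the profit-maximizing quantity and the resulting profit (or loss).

q = 6; profit = $148

Profit at each row (π = 69q − TC): q=0: -80; q=1: -52; q=2: -5; q=3: 54; q=4: 102; q=5: 142; q=6: 148; q=7: 114.
Profit is maximized at q = 6. AVC there is 186/6 = $31 ≤ P, so producing beats shutting down (which would give -$80).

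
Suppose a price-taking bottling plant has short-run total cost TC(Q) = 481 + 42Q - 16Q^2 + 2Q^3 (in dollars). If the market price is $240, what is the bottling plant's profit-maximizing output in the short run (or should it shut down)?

Strip out fixed cost: VC = 42Q - 16Q^2 + 2Q^3. Then AVC = 42 - 16Q + 2Q^2 and MC = 42 - 32Q + 6Q^2.
AVC is minimized where dAVC/dQ = -16 + 4Q = 0, at Q = 4; min AVC = 42 - 16·4 + 2·4^2 = $10.
Because $240 ≥ $10, revenue can cover variable cost; the firm operates.
P = MC gives -198 - 32Q + 6Q^2 = 0, with roots -11/3 and 9. Take the larger (rising MC): Q* = 9.
Check: AVC at Q = 9 is $60 ≤ P, so revenue covers variable cost.
Profit = P·Q − TC = 240·9 − 1021 = $1139.

Produce at Q = 9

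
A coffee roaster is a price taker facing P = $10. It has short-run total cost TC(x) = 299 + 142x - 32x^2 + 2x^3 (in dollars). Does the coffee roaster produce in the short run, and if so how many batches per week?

Shut down

Variable cost is VC = 142x - 32x^2 + 2x^3, so AVC = VC/x = 142 - 32x + 2x^2 and MC = dTC/dx = 142 - 64x + 6x^2.
The AVC parabola has its vertex at x = 32/4 = 8, where AVC = 142 - 32·8 + 2·8^2 = $14.
P = $10 lies below min AVC = $14; no output level covers variable cost.
Best response: produce nothing and absorb the $299 fixed cost.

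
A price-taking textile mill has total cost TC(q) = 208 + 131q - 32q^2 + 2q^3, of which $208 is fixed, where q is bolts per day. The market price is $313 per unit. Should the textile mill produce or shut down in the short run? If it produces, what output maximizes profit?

Produce at q = 13

Strip out fixed cost: VC = 131q - 32q^2 + 2q^3. Then AVC = 131 - 32q + 2q^2 and MC = 131 - 64q + 6q^2.
AVC hits its minimum where MC = AVC, at q = 8, giving min AVC = 131 - 32·8 + 2·8^2 = $3.
P = $313 exceeds min AVC = $3, so the firm stays open.
P = MC gives -182 - 64q + 6q^2 = 0, with roots -7/3 and 13. Take the larger (rising MC): q* = 13.
Check: AVC at q = 13 is $53 ≤ P, so revenue covers variable cost.
Profit = P·q − TC = 313·13 − 897 = $3172.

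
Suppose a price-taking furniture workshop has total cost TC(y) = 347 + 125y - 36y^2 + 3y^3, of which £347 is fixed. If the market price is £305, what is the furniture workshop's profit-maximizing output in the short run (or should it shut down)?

Produce at y = 10

Strip out fixed cost: VC = 125y - 36y^2 + 3y^3. Then AVC = 125 - 36y + 3y^2 and MC = 125 - 72y + 9y^2.
AVC hits its minimum where MC = AVC, at y = 6, giving min AVC = 125 - 36·6 + 3·6^2 = £17.
P = £305 exceeds min AVC = £17, so the firm stays open.
Solving P = MC: -180 - 72y + 9y^2 = 0 ⇒ y = -2 or 10. On the upward-sloping branch, y* = 10.
Check: AVC at y = 10 is £65 ≤ P, so revenue covers variable cost.
Profit = P·y − TC = 305·10 − 997 = £2053.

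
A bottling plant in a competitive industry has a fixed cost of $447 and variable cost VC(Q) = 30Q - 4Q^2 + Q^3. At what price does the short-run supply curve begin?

Short-run supply begins at min AVC. From VC = 30Q - 4Q^2 + Q^3, AVC = 30 - 4Q + Q^2.
At the minimum of AVC, MC = AVC. MC = 30 - 8Q + 3Q^2; setting MC = AVC gives 2Q^2 - 4Q = 0, so Q = 2. min AVC = 26.
So the shutdown price is $26.

$26 per unit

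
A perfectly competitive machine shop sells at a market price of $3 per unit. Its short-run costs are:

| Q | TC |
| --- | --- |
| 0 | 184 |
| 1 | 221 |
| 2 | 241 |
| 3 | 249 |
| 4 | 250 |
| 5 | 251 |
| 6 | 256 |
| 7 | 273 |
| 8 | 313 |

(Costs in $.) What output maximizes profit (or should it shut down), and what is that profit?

Q = 0 (shut down); profit = -$184

Tabulate TR − TC: Q=0: -184; Q=1: -218; Q=2: -235; Q=3: -240; Q=4: -238; Q=5: -236; Q=6: -238; Q=7: -252; Q=8: -289.
Profit is highest at Q = 0. Equivalently, the lowest AVC in the table is 72/6 ≈ $12 at Q = 6, and P = $3 falls below it — price never covers variable cost, so the firm shuts down and loses only its fixed cost.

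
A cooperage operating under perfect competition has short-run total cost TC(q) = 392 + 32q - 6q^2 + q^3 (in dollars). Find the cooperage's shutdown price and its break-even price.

AVC = 32 - 6q + q^2; minimized at q = 3, giving min AVC = $23. That is the shutdown price.
ATC = 392/q + 32 - 6q + q^2. Setting dATC/dq = −392/q^2 − 6 + 2q = 0 gives q = 7 (since 2·7^3 − 6·7^2 = 392).
min ATC = 392/7 + 32 − 6·7 + 7^2 = $95. That is the break-even price.
For $23 ≤ P < $95 the firm produces at a loss; below $23 it shuts down.

Shutdown price = $23; break-even price = $95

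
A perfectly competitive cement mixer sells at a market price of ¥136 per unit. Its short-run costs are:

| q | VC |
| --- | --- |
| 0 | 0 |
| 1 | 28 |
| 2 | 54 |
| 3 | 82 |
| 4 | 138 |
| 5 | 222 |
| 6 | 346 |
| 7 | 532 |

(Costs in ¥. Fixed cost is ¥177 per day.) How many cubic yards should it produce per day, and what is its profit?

Compute π = P·q − TC at each output: q=0: -177; q=1: -69; q=2: 41; q=3: 149; q=4: 229; q=5: 281; q=6: 293; q=7: 243.
Profit is maximized at q = 6. AVC there is 346/6 = ¥57.67 ≤ P, so producing beats shutting down (which would give -¥177).

q = 6; profit = ¥293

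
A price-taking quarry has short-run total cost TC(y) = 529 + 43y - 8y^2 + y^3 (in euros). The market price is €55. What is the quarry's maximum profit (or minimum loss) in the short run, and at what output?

AVC = 43 - 8y + y^2; min AVC = €27 at y = 4. Since P = €55 ≥ min AVC, the firm produces.
With MC = 43 - 16y + 3y^2, P = MC on the upward-sloping part at y* = 6.
TR = 55·6 = 330. TC = 529 + 186 = 715. Profit = 330 − 715 = -€385.
By producing, the firm covers all variable cost plus €144 of fixed cost; shutting down would lose the full €529.

Profit = -€385 at y = 6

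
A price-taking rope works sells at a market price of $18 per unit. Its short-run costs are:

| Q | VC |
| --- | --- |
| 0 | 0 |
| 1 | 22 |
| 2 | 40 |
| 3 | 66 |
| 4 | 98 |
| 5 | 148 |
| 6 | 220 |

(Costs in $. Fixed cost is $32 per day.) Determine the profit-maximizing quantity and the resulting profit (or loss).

Profit at each row (π = 18Q − TC): Q=0: -32; Q=1: -36; Q=2: -36; Q=3: -44; Q=4: -58; Q=5: -90; Q=6: -144.
Profit is highest at Q = 0. Equivalently, the lowest AVC in the table is 40/2 ≈ $20 at Q = 2, and P = $18 falls below it — price never covers variable cost, so the firm shuts down and loses only its fixed cost.

Q = 0 (shut down); profit = -$32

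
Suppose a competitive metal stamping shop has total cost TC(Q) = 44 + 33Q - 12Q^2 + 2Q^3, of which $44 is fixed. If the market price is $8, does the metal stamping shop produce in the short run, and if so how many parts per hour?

Shut down

Variable cost is VC = 33Q - 12Q^2 + 2Q^3, so AVC = VC/Q = 33 - 12Q + 2Q^2 and MC = dTC/dQ = 33 - 24Q + 6Q^2.
AVC hits its minimum where MC = AVC, at Q = 3, giving min AVC = 33 - 12·3 + 2·3^2 = $15.
With P < min AVC ($8 < $15), every unit sold adds to the loss.
The firm minimizes its loss by shutting down and losing only its fixed cost of $44.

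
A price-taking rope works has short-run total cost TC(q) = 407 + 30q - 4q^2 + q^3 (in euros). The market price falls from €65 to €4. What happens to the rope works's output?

AVC = 30 - 4q + q^2, minimized at q = 2 where min AVC = €26. MC = 30 - 8q + 3q^2.
At P = €65 ≥ min AVC, set P = MC on the rising branch: q = 5.
At P = €4 < min AVC = €26, price no longer covers variable cost at any output, so the firm shuts down: q = 0.

Output falls from 5 to 0 (the firm shuts down)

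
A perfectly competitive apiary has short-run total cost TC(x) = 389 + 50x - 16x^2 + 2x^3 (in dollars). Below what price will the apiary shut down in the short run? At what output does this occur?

$18 per unit, at x = 4

Short-run supply begins at min AVC. From VC = 50x - 16x^2 + 2x^3, AVC = 50 - 16x + 2x^2.
At the minimum of AVC, MC = AVC. MC = 50 - 32x + 6x^2; setting MC = AVC gives 4x^2 - 16x = 0, so x = 4. min AVC = 18.
For P < $18 the firm produces nothing.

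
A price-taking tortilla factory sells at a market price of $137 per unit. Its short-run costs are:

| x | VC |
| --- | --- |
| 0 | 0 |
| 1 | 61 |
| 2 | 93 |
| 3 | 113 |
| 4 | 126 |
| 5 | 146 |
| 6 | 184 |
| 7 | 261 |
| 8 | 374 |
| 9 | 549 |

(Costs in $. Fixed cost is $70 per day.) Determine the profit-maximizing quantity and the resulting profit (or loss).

Tabulate TR − TC: x=0: -70; x=1: 6; x=2: 111; x=3: 228; x=4: 352; x=5: 469; x=6: 568; x=7: 628; x=8: 652; x=9: 614.
Profit is maximized at x = 8. AVC there is 374/8 = $46.75 ≤ P, so producing beats shutting down (which would give -$70).

x = 8; profit = $652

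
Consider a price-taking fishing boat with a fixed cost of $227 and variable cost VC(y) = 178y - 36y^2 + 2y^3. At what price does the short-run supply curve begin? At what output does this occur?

$16 per unit, at y = 9

The firm shuts down when price falls below the minimum of average variable cost. AVC = VC/y = 178 - 36y + 2y^2.
dAVC/dy = -36 + 4y = 0 gives y = 9. min AVC = 178 - 36·9 + 2·9^2 = 16.
For P < $16 the firm produces nothing.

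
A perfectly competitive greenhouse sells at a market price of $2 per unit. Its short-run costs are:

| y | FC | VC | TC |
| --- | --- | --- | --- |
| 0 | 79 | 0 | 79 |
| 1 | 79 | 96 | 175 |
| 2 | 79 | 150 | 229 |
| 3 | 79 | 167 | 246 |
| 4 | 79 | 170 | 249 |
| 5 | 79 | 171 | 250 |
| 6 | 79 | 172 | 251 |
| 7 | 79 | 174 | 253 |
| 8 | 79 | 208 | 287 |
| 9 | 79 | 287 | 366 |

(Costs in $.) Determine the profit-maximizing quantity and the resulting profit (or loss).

y = 0 (shut down); profit = -$79

Profit at each row (π = 2y − TC): y=0: -79; y=1: -173; y=2: -225; y=3: -240; y=4: -241; y=5: -240; y=6: -239; y=7: -239; y=8: -271; y=9: -348.
Profit is highest at y = 0. Equivalently, the lowest AVC in the table is 174/7 ≈ $24.86 at y = 7, and P = $2 falls below it — price never covers variable cost, so the firm shuts down and loses only its fixed cost.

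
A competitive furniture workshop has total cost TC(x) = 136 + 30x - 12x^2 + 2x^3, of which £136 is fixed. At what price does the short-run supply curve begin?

£12 per unit

Short-run supply begins at min AVC. From VC = 30x - 12x^2 + 2x^3, AVC = 30 - 12x + 2x^2.
dAVC/dx = -12 + 4x = 0 gives x = 3. min AVC = 30 - 12·3 + 2·3^2 = 12.
For P < £12 the firm produces nothing.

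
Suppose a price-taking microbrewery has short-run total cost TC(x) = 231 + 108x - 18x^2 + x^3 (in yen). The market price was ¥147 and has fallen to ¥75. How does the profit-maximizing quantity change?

Output falls from 13 to 11

MC = 108 - 36x + 3x^2; the shutdown threshold is min AVC = ¥27 (at x = 9).
At P = ¥147 ≥ min AVC, set P = MC on the rising branch: x = 13.
At P = ¥75 ≥ min AVC, set P = MC: x = 11. The firm stays open but cuts output.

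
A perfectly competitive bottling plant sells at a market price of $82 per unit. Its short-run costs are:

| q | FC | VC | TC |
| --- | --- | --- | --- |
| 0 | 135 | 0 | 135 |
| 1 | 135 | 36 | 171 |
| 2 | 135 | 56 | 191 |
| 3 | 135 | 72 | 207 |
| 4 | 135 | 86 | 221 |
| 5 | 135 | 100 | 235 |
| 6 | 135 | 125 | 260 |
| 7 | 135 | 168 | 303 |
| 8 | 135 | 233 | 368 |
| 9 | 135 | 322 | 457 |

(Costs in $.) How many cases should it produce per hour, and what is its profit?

q = 8; profit = $288

Tabulate TR − TC: q=0: -135; q=1: -89; q=2: -27; q=3: 39; q=4: 107; q=5: 175; q=6: 232; q=7: 271; q=8: 288; q=9: 281.
Profit is maximized at q = 8. AVC there is 233/8 = $29.12 ≤ P, so producing beats shutting down (which would give -$135).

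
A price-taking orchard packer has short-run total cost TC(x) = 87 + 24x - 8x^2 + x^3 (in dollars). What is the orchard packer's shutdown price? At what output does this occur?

$8 per unit, at x = 4

Short-run supply begins at min AVC. From VC = 24x - 8x^2 + x^3, AVC = 24 - 8x + x^2.
dAVC/dx = -8 + 2x = 0 gives x = 4. min AVC = 24 - 8·4 + 4^2 = 8.
For P < $8 the firm produces nothing.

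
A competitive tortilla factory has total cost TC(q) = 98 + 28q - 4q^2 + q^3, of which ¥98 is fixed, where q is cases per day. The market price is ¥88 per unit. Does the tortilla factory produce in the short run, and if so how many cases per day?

From TC, MC = TC'(q) = 28 - 8q + 3q^2 and AVC = VC/q = 28 - 4q + q^2.
AVC hits its minimum where MC = AVC, at q = 2, giving min AVC = 28 - 4·2 + 2^2 = ¥24.
Because ¥88 ≥ ¥24, revenue can cover variable cost; the firm operates.
Solving P = MC: -60 - 8q + 3q^2 = 0 ⇒ q = -10/3 or 6. On the upward-sloping branch, q* = 6.
Check: AVC at q = 6 is ¥40 ≤ P, so revenue covers variable cost.
Profit = P·q − TC = 88·6 − 338 = ¥190.

Produce at q = 6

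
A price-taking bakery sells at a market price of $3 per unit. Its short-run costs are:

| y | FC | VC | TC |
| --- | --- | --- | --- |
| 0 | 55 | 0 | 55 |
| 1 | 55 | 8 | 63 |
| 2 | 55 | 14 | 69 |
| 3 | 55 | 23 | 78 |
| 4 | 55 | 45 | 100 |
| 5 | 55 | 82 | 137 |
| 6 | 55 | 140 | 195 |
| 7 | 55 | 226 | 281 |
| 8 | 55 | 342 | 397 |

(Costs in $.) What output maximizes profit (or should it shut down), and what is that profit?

Profit at each row (π = 3y − TC): y=0: -55; y=1: -60; y=2: -63; y=3: -69; y=4: -88; y=5: -122; y=6: -177; y=7: -260; y=8: -373.
Profit is highest at y = 0. Equivalently, the lowest AVC in the table is 14/2 ≈ $7 at y = 2, and P = $3 falls below it — price never covers variable cost, so the firm shuts down and loses only its fixed cost.

y = 0 (shut down); profit = -$55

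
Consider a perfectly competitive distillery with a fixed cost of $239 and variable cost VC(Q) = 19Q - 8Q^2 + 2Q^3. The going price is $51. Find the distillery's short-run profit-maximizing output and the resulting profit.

AVC = 19 - 8Q + 2Q^2; min AVC = $11 at Q = 2. Since P = $51 ≥ min AVC, the firm produces.
MC = 19 - 16Q + 6Q^2. Setting P = MC and taking the root on the rising branch gives Q* = 4.
TR = 51·4 = 204. TC = 239 + 76 = 315. Profit = 204 − 315 = -$111.
Shutting down would mean losing the fixed cost of $239, so operating at a loss of $111 is better by $128.

Profit = -$111 at Q = 4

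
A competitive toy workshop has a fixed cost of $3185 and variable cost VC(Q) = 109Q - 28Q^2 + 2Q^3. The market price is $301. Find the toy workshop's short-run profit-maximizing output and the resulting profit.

AVC = 109 - 28Q + 2Q^2; min AVC = $11 at Q = 7. Since P = $301 ≥ min AVC, the firm produces.
With MC = 109 - 56Q + 6Q^2, P = MC on the upward-sloping part at Q* = 12.
TR = 301·12 = 3612. TC = 3185 + 732 = 3917. Profit = 3612 − 3917 = -$305.
Shutting down would mean losing the fixed cost of $3185, so operating at a loss of $305 is better by $2880.

Profit = -$305 at Q = 12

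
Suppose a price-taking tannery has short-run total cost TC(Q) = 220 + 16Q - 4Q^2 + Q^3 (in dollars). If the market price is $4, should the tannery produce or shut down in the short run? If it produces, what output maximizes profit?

Shut down

From TC, MC = TC'(Q) = 16 - 8Q + 3Q^2 and AVC = VC/Q = 16 - 4Q + Q^2.
AVC hits its minimum where MC = AVC, at Q = 2, giving min AVC = 16 - 4·2 + 2^2 = $12.
Since P = $4 < min AVC = $12, price fails to cover variable cost at any output.
Shutting down limits the loss to fixed cost, $220.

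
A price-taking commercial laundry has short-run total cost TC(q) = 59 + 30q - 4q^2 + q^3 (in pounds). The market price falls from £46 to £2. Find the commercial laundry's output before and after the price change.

AVC = 30 - 4q + q^2, minimized at q = 2 where min AVC = £26. MC = 30 - 8q + 3q^2.
With P = £46 above the shutdown price, P = MC gives q = 4.
At P = £2 < min AVC = £26, price no longer covers variable cost at any output, so the firm shuts down: q = 0.

Output falls from 4 to 0 (the firm shuts down)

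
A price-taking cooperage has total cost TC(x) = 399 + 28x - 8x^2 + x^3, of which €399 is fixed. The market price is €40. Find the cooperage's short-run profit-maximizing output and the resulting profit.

Profit = -€255 at x = 6

AVC = 28 - 8x + x^2 has its minimum €12 at x = 4; price €40 clears that bar, so the firm operates.
With MC = 28 - 16x + 3x^2, P = MC on the upward-sloping part at x* = 6.
TR = 40·6 = 240. TC = 399 + 96 = 495. Profit = 240 − 495 = -€255.
By producing, the firm covers all variable cost plus €144 of fixed cost; shutting down would lose the full €399.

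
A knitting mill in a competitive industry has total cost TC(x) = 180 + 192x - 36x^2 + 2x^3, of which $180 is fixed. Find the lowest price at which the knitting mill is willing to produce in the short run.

The shutdown price is the minimum of AVC. VC = 192x - 36x^2 + 2x^3, so AVC = 192 - 36x + 2x^2.
At the minimum of AVC, MC = AVC. MC = 192 - 72x + 6x^2; setting MC = AVC gives 4x^2 - 36x = 0, so x = 9. min AVC = 30.
For P < $30 the firm produces nothing.

$30 per unit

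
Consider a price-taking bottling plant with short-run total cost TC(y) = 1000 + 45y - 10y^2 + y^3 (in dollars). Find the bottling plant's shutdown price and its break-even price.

Shutdown price = $20; break-even price = $145

Shutdown price = min AVC. AVC = 45 - 10y + y^2, with vertex at y = 5 and minimum $20.
ATC = 1000/y + 45 - 10y + y^2. Setting dATC/dy = −1000/y^2 − 10 + 2y = 0 gives y = 10 (since 2·10^3 − 10·10^2 = 1000).
min ATC = 1000/10 + 45 − 10·10 + 10^2 = $145. That is the break-even price.
Between these two prices the firm operates at a loss; above $145 it earns a profit.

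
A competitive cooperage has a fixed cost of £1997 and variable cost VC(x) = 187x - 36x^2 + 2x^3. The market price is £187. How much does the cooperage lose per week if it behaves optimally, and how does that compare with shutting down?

Profit = -£269 at x = 12

AVC = 187 - 36x + 2x^2 has its minimum £25 at x = 9; price £187 clears that bar, so the firm operates.
With MC = 187 - 72x + 6x^2, P = MC on the upward-sloping part at x* = 12.
TR = 187·12 = 2244. TC = 1997 + 516 = 2513. Profit = 2244 − 2513 = -£269.
Shutting down would mean losing the fixed cost of £1997, so operating at a loss of £269 is better by £1728.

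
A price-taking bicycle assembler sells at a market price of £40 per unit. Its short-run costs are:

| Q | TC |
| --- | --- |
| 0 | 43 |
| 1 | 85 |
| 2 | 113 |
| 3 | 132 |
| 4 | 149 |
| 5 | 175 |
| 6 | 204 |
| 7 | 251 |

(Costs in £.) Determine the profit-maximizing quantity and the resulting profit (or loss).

Compute π = P·Q − TC at each output: Q=0: -43; Q=1: -45; Q=2: -33; Q=3: -12; Q=4: 11; Q=5: 25; Q=6: 36; Q=7: 29.
Profit is maximized at Q = 6. AVC there is 161/6 = £26.83 ≤ P, so producing beats shutting down (which would give -£43).

Q = 6; profit = £36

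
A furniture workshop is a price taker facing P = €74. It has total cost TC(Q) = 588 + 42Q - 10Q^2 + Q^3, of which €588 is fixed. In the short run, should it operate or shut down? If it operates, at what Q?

Strip out fixed cost: VC = 42Q - 10Q^2 + Q^3. Then AVC = 42 - 10Q + Q^2 and MC = 42 - 20Q + 3Q^2.
AVC hits its minimum where MC = AVC, at Q = 5, giving min AVC = 42 - 10·5 + 5^2 = €17.
Because €74 ≥ €17, revenue can cover variable cost; the firm operates.
P = MC gives -32 - 20Q + 3Q^2 = 0, with roots -4/3 and 8. Take the larger (rising MC): Q* = 8.
Check: AVC at Q = 8 is €26 ≤ P, so revenue covers variable cost.
Profit = P·Q − TC = 74·8 − 796 = -€204, a loss, but smaller than the €588 fixed cost the firm would lose by shutting down.

Produce at Q = 8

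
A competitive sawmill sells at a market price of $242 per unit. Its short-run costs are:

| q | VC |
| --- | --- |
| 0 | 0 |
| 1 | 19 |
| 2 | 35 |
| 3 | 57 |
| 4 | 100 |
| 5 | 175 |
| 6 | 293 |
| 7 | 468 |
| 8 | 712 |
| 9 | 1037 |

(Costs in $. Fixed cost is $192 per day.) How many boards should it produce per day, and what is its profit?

Compute π = P·q − TC at each output: q=0: -192; q=1: 31; q=2: 257; q=3: 477; q=4: 676; q=5: 843; q=6: 967; q=7: 1034; q=8: 1032; q=9: 949.
Profit is maximized at q = 7. AVC there is 468/7 = $66.86 ≤ P, so producing beats shutting down (which would give -$192).

q = 7; profit = $1034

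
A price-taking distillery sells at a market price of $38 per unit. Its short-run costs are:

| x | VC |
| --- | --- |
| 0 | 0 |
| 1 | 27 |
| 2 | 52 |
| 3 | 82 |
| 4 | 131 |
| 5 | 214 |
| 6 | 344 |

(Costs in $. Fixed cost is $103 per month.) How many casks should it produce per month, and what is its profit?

Compute π = P·x − TC at each output: x=0: -103; x=1: -92; x=2: -79; x=3: -71; x=4: -82; x=5: -127; x=6: -219.
Profit is maximized at x = 3. AVC there is 82/3 = $27.33 ≤ P, so producing beats shutting down (which would give -$103).

x = 3; profit = -$71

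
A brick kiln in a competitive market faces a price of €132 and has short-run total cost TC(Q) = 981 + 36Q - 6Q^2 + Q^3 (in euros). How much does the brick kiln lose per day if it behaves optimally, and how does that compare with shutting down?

Profit = -€341 at Q = 8

AVC = 36 - 6Q + Q^2 has its minimum €27 at Q = 3; price €132 clears that bar, so the firm operates.
MC = 36 - 12Q + 3Q^2. Setting P = MC and taking the root on the rising branch gives Q* = 8.
TR = 132·8 = 1056. TC = 981 + 416 = 1397. Profit = 1056 − 1397 = -€341.
Shutting down would mean losing the fixed cost of €981, so operating at a loss of €341 is better by €640.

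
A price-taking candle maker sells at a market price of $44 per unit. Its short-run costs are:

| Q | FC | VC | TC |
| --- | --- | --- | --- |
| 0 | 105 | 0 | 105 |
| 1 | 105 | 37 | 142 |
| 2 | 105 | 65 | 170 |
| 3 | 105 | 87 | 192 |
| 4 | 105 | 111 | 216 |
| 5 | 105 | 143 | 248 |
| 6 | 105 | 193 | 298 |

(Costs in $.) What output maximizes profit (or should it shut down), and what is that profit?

Q = 5; profit = -$28

Profit at each row (π = 44Q − TC): Q=0: -105; Q=1: -98; Q=2: -82; Q=3: -60; Q=4: -40; Q=5: -28; Q=6: -34.
Profit is maximized at Q = 5. AVC there is 143/5 = $28.60 ≤ P, so producing beats shutting down (which would give -$105).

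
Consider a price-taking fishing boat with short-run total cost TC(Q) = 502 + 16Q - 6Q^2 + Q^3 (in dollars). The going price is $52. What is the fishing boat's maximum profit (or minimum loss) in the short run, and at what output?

Profit = -$286 at Q = 6

AVC = 16 - 6Q + Q^2 has its minimum $7 at Q = 3; price $52 clears that bar, so the firm operates.
MC = 16 - 12Q + 3Q^2. Setting P = MC and taking the root on the rising branch gives Q* = 6.
TR = 52·6 = 312. TC = 502 + 96 = 598. Profit = 312 − 598 = -$286.
Shutting down would mean losing the fixed cost of $502, so operating at a loss of $286 is better by $216.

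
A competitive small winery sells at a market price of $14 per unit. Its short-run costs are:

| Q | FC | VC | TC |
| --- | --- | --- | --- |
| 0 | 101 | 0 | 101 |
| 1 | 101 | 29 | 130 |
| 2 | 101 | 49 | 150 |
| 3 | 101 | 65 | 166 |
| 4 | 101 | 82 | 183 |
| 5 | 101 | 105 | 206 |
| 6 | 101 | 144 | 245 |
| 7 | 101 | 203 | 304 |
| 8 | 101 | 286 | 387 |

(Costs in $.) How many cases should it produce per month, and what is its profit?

Profit at each row (π = 14Q − TC): Q=0: -101; Q=1: -116; Q=2: -122; Q=3: -124; Q=4: -127; Q=5: -136; Q=6: -161; Q=7: -206; Q=8: -275.
Profit is highest at Q = 0. Equivalently, the lowest AVC in the table is 82/4 ≈ $20.50 at Q = 4, and P = $14 falls below it — price never covers variable cost, so the firm shuts down and loses only its fixed cost.

Q = 0 (shut down); profit = -$101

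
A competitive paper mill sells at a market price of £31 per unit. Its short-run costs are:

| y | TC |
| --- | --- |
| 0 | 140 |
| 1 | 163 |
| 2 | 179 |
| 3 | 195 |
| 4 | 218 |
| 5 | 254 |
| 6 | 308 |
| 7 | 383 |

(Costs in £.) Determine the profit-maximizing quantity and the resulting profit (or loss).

Profit at each row (π = 31y − TC): y=0: -140; y=1: -132; y=2: -117; y=3: -102; y=4: -94; y=5: -99; y=6: -122; y=7: -166.
Profit is maximized at y = 4. AVC there is 78/4 = £19.50 ≤ P, so producing beats shutting down (which would give -£140).

y = 4; profit = -£94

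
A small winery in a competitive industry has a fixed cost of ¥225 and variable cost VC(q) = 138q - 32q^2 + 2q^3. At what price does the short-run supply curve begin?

The firm shuts down when price falls below the minimum of average variable cost. AVC = VC/q = 138 - 32q + 2q^2.
dAVC/dq = -32 + 4q = 0 gives q = 8. min AVC = 138 - 32·8 + 2·8^2 = 10.
For P < ¥10 the firm produces nothing.

¥10 per unit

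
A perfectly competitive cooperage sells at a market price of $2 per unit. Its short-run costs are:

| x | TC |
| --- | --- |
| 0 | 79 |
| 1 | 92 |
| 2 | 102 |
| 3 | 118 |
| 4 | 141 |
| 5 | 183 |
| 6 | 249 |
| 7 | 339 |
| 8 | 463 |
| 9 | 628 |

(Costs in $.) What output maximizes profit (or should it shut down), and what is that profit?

Profit at each row (π = 2x − TC): x=0: -79; x=1: -90; x=2: -98; x=3: -112; x=4: -133; x=5: -173; x=6: -237; x=7: -325; x=8: -447; x=9: -610.
Profit is highest at x = 0. Equivalently, the lowest AVC in the table is 23/2 ≈ $11.50 at x = 2, and P = $2 falls below it — price never covers variable cost, so the firm shuts down and loses only its fixed cost.

x = 0 (shut down); profit = -$79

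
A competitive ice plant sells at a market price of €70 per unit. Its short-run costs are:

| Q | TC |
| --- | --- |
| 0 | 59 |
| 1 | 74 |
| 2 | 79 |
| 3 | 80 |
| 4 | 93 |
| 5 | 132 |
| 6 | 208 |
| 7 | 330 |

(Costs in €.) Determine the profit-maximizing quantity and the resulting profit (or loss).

Q = 5; profit = €218

Tabulate TR − TC: Q=0: -59; Q=1: -4; Q=2: 61; Q=3: 130; Q=4: 187; Q=5: 218; Q=6: 212; Q=7: 160.
Profit is maximized at Q = 5. AVC there is 73/5 = €14.60 ≤ P, so producing beats shutting down (which would give -€59).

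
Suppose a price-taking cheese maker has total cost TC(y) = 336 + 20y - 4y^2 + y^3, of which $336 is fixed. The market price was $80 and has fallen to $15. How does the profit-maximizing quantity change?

MC = 20 - 8y + 3y^2; the shutdown threshold is min AVC = $16 (at y = 2).
At P = $80 ≥ min AVC, set P = MC on the rising branch: y = 6.
At P = $15 < min AVC = $16, price no longer covers variable cost at any output, so the firm shuts down: y = 0.

Output falls from 6 to 0 (the firm shuts down)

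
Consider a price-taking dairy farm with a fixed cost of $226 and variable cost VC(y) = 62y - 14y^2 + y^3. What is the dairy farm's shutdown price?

The firm shuts down when price falls below the minimum of average variable cost. AVC = VC/y = 62 - 14y + y^2.
dAVC/dy = -14 + 2y = 0 gives y = 7. min AVC = 62 - 14·7 + 7^2 = 13.
So the shutdown price is $13.

$13 per unit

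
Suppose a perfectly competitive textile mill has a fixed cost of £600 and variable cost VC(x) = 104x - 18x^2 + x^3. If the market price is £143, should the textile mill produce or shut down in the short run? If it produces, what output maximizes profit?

Produce at x = 13

From TC, MC = TC'(x) = 104 - 36x + 3x^2 and AVC = VC/x = 104 - 18x + x^2.
The AVC parabola has its vertex at x = 18/2 = 9, where AVC = 104 - 18·9 + 9^2 = £23.
Because £143 ≥ £23, revenue can cover variable cost; the firm operates.
Set P = MC: 143 = 104 - 36x + 3x^2 → -39 - 36x + 3x^2 = 0. The roots are x = -1 and x = 13; the profit-maximizing output is on the rising part of MC, so x* = 13.
Check: AVC at x = 13 is £39 ≤ P, so revenue covers variable cost.
Profit = P·x − TC = 143·13 − 1107 = £752.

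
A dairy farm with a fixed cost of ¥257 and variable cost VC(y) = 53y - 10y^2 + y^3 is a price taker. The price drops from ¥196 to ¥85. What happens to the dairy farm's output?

MC = 53 - 20y + 3y^2; the shutdown threshold is min AVC = ¥28 (at y = 5).
At P = ¥196 ≥ min AVC, set P = MC on the rising branch: y = 11.
At P = ¥85 ≥ min AVC, set P = MC: y = 8. The firm stays open but cuts output.

Output falls from 11 to 8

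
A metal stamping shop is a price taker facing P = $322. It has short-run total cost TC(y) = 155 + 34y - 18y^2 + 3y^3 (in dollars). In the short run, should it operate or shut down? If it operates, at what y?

Strip out fixed cost: VC = 34y - 18y^2 + 3y^3. Then AVC = 34 - 18y + 3y^2 and MC = 34 - 36y + 9y^2.
AVC hits its minimum where MC = AVC, at y = 3, giving min AVC = 34 - 18·3 + 3·3^2 = $7.
P = $322 exceeds min AVC = $7, so the firm stays open.
P = MC gives -288 - 36y + 9y^2 = 0, with roots -4 and 8. Take the larger (rising MC): y* = 8.
Check: AVC at y = 8 is $82 ≤ P, so revenue covers variable cost.
Profit = P·y − TC = 322·8 − 811 = $1765.

Produce at y = 8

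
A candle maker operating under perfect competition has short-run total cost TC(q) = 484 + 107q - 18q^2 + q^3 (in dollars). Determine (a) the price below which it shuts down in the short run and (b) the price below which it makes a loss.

Shutdown price = $26; break-even price = $74

Shutdown price = min AVC. AVC = 107 - 18q + q^2, with vertex at q = 9 and minimum $26.
ATC = 484/q + 107 - 18q + q^2. Setting dATC/dq = −484/q^2 − 18 + 2q = 0 gives q = 11 (since 2·11^3 − 18·11^2 = 484).
min ATC = 484/11 + 107 − 18·11 + 11^2 = $74. That is the break-even price.
Between these two prices the firm operates at a loss; above $74 it earns a profit.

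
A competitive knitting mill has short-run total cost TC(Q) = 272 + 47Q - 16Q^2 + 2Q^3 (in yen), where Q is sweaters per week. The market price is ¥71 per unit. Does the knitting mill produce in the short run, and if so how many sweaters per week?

Produce at Q = 6

Strip out fixed cost: VC = 47Q - 16Q^2 + 2Q^3. Then AVC = 47 - 16Q + 2Q^2 and MC = 47 - 32Q + 6Q^2.
AVC is minimized where dAVC/dQ = -16 + 4Q = 0, at Q = 4; min AVC = 47 - 16·4 + 2·4^2 = ¥15.
P = ¥71 exceeds min AVC = ¥15, so the firm stays open.
Set P = MC: 71 = 47 - 32Q + 6Q^2 → -24 - 32Q + 6Q^2 = 0. The roots are Q = -2/3 and Q = 6; the profit-maximizing output is on the rising part of MC, so Q* = 6.
Check: AVC at Q = 6 is ¥23 ≤ P, so revenue covers variable cost.
Profit = P·Q − TC = 71·6 − 410 = ¥16.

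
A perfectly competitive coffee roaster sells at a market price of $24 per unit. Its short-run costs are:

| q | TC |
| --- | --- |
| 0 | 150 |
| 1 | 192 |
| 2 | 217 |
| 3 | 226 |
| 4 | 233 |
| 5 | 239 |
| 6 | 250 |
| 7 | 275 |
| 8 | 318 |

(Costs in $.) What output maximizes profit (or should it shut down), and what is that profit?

q = 6; profit = -$106

Profit at each row (π = 24q − TC): q=0: -150; q=1: -168; q=2: -169; q=3: -154; q=4: -137; q=5: -119; q=6: -106; q=7: -107; q=8: -126.
Profit is maximized at q = 6. AVC there is 100/6 = $16.67 ≤ P, so producing beats shutting down (which would give -$150).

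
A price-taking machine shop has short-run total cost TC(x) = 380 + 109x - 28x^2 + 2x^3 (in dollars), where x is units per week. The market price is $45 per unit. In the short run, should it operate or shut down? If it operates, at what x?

Produce at x = 8

Variable cost is VC = 109x - 28x^2 + 2x^3, so AVC = VC/x = 109 - 28x + 2x^2 and MC = dTC/dx = 109 - 56x + 6x^2.
AVC hits its minimum where MC = AVC, at x = 7, giving min AVC = 109 - 28·7 + 2·7^2 = $11.
P = $45 exceeds min AVC = $11, so the firm stays open.
Set P = MC: 45 = 109 - 56x + 6x^2 → 64 - 56x + 6x^2 = 0. The roots are x = 4/3 and x = 8; the profit-maximizing output is on the rising part of MC, so x* = 8.
Check: AVC at x = 8 is $13 ≤ P, so revenue covers variable cost.
Profit = P·x − TC = 45·8 − 484 = -$124, a loss, but smaller than the $380 fixed cost the firm would lose by shutting down.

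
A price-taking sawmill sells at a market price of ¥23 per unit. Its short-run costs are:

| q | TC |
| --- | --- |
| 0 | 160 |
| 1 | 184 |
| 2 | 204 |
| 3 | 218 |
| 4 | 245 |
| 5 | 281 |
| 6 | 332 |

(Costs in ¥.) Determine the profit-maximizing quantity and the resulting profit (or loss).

Compute π = P·q − TC at each output: q=0: -160; q=1: -161; q=2: -158; q=3: -149; q=4: -153; q=5: -166; q=6: -194.
Profit is maximized at q = 3. AVC there is 58/3 = ¥19.33 ≤ P, so producing beats shutting down (which would give -¥160).

q = 3; profit = -¥149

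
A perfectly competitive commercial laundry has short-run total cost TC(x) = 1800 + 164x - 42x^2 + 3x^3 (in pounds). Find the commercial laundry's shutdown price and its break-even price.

AVC = 164 - 42x + 3x^2; minimized at x = 7, giving min AVC = £17. That is the shutdown price.
ATC = 1800/x + 164 - 42x + 3x^2. Setting dATC/dx = −1800/x^2 − 42 + 6x = 0 gives x = 10 (since 6·10^3 − 42·10^2 = 1800).
min ATC = 1800/10 + 164 − 42·10 + 3·10^2 = £224. That is the break-even price.
For £17 ≤ P < £224 the firm produces at a loss; below £17 it shuts down.

Shutdown price = £17; break-even price = £224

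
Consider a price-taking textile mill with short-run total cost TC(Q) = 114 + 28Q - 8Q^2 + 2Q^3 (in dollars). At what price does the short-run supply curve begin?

$20 per unit

The shutdown price is the minimum of AVC. VC = 28Q - 8Q^2 + 2Q^3, so AVC = 28 - 8Q + 2Q^2.
At the minimum of AVC, MC = AVC. MC = 28 - 16Q + 6Q^2; setting MC = AVC gives 4Q^2 - 8Q = 0, so Q = 2. min AVC = 20.
For P < $20 the firm produces nothing.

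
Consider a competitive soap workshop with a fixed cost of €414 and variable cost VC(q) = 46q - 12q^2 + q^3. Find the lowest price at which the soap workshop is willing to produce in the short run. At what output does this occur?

The shutdown price is the minimum of AVC. VC = 46q - 12q^2 + q^3, so AVC = 46 - 12q + q^2.
dAVC/dq = -12 + 2q = 0 gives q = 6. min AVC = 46 - 12·6 + 6^2 = 10.
So the shutdown price is €10.

€10 per unit, at q = 6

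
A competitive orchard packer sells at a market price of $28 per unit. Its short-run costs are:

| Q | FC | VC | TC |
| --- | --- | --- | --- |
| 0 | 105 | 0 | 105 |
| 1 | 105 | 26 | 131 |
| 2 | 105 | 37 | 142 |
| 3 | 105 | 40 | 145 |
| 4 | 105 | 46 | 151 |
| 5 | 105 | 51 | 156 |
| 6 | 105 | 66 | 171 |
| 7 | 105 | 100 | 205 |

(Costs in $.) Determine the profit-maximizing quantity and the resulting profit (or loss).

Tabulate TR − TC: Q=0: -105; Q=1: -103; Q=2: -86; Q=3: -61; Q=4: -39; Q=5: -16; Q=6: -3; Q=7: -9.
Profit is maximized at Q = 6. AVC there is 66/6 = $11 ≤ P, so producing beats shutting down (which would give -$105).

Q = 6; profit = -$3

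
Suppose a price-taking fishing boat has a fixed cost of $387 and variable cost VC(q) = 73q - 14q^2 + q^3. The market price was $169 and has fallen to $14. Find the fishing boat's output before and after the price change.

Output falls from 12 to 0 (the firm shuts down)

MC = 73 - 28q + 3q^2; the shutdown threshold is min AVC = $24 (at q = 7).
At P = $169 ≥ min AVC, set P = MC on the rising branch: q = 12.
At P = $14 < min AVC = $24, price no longer covers variable cost at any output, so the firm shuts down: q = 0.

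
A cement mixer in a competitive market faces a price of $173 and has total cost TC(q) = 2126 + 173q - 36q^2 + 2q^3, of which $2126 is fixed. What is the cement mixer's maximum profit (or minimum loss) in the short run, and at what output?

AVC = 173 - 36q + 2q^2; min AVC = $11 at q = 9. Since P = $173 ≥ min AVC, the firm produces.
MC = 173 - 72q + 6q^2. Setting P = MC and taking the root on the rising branch gives q* = 12.
TR = 173·12 = 2076. TC = 2126 + 348 = 2474. Profit = 2076 − 2474 = -$398.
Shutting down would mean losing the fixed cost of $2126, so operating at a loss of $398 is better by $1728.

Profit = -$398 at q = 12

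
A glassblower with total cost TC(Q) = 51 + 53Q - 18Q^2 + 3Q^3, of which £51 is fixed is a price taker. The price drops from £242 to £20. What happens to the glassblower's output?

Output falls from 7 to 0 (the firm shuts down)

MC = 53 - 36Q + 9Q^2; the shutdown threshold is min AVC = £26 (at Q = 3).
At P = £242 ≥ min AVC, set P = MC on the rising branch: Q = 7.
At P = £20 < min AVC = £26, price no longer covers variable cost at any output, so the firm shuts down: Q = 0.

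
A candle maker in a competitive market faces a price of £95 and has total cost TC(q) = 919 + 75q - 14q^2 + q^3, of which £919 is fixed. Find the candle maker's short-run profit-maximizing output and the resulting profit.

Profit = -£319 at q = 10

AVC = 75 - 14q + q^2 has its minimum £26 at q = 7; price £95 clears that bar, so the firm operates.
MC = 75 - 28q + 3q^2. Setting P = MC and taking the root on the rising branch gives q* = 10.
TR = 95·10 = 950. TC = 919 + 350 = 1269. Profit = 950 − 1269 = -£319.
That loss of £319 beats the £919 the firm would lose by shutting down; producing recovers £600 of fixed cost.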